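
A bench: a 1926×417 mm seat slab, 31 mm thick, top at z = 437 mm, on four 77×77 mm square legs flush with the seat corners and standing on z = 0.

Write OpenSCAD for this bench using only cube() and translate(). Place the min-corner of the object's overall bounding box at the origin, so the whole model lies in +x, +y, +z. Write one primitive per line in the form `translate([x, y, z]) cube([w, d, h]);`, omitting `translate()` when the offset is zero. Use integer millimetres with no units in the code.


translate([0, 0, 406]) cube([1926, 417, 31]);
cube([77, 77, 406]);
translate([0, 340, 0]) cube([77, 77, 406]);
translate([1849, 0, 0]) cube([77, 77, 406]);
translate([1849, 340, 0]) cube([77, 77, 406]);


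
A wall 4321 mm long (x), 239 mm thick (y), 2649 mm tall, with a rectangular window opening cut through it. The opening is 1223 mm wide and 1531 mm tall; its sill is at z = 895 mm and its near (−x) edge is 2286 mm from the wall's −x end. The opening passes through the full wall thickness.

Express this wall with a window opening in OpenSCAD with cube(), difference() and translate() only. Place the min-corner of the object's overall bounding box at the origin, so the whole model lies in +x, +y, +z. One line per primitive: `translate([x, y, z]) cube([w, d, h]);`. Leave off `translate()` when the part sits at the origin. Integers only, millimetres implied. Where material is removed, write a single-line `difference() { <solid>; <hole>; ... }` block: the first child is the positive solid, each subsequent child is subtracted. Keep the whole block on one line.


difference() { cube([4321, 239, 2649]); translate([2286, 0, 895]) cube([1223, 239, 1531]); }


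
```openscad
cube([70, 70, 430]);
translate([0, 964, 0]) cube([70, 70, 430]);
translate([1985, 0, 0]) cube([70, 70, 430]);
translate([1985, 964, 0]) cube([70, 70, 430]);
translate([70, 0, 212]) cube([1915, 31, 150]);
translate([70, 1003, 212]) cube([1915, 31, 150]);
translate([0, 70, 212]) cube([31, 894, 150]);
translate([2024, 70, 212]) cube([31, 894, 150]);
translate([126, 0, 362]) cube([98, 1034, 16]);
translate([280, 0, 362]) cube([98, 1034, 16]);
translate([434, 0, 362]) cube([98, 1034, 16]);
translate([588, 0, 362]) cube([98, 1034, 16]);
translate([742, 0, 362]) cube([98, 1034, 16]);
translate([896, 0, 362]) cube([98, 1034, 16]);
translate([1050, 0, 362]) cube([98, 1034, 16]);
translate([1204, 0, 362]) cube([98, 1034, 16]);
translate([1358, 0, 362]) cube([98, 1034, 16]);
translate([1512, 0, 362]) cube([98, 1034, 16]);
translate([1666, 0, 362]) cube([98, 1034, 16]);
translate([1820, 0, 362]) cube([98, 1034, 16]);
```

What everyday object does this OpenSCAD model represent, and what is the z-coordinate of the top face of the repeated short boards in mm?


A bed frame. The slat-top height is 378 mm.

Four posts, four rails, and a row of slats — a bed frame. Slats sit on the rails at z = 212 + 150 = 362; with slat thickness 16, the top is 378 mm.


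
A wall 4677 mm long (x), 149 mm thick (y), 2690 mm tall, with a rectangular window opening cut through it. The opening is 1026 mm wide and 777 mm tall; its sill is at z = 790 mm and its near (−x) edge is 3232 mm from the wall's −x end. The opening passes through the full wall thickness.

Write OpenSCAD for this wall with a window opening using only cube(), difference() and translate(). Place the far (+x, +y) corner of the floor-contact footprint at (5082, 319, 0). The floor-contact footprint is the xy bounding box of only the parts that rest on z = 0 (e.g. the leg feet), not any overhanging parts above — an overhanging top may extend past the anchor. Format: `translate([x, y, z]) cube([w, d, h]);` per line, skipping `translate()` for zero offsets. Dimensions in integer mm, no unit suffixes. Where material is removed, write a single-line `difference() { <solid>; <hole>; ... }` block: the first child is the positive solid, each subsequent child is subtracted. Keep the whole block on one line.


difference() { translate([405, 170, 0]) cube([4677, 149, 2690]); translate([3637, 170, 790]) cube([1026, 149, 777]); }


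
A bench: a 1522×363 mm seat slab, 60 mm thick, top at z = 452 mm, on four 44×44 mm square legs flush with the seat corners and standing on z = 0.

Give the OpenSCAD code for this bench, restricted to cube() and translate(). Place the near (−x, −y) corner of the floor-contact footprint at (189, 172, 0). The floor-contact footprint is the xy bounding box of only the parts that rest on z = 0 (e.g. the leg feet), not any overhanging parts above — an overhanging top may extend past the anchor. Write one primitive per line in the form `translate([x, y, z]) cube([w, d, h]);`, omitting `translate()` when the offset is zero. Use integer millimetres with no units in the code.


translate([189, 172, 392]) cube([1522, 363, 60]);
translate([189, 172, 0]) cube([44, 44, 392]);
translate([189, 491, 0]) cube([44, 44, 392]);
translate([1667, 172, 0]) cube([44, 44, 392]);
translate([1667, 491, 0]) cube([44, 44, 392]);


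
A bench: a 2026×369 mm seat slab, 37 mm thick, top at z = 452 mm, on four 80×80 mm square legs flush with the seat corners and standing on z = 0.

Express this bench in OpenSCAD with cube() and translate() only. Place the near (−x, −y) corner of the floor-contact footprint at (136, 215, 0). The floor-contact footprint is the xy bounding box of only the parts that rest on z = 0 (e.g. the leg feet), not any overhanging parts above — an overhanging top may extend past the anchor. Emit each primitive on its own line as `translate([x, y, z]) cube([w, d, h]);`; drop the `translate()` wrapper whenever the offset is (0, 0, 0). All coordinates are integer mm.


// leg_h = 452 − 37 = 415
translate([136, 215, 415]) cube([2026, 369, 37]);
translate([136, 215, 0]) cube([80, 80, 415]);
translate([136, 504, 0]) cube([80, 80, 415]);
translate([2082, 215, 0]) cube([80, 80, 415]);
translate([2082, 504, 0]) cube([80, 80, 415]);


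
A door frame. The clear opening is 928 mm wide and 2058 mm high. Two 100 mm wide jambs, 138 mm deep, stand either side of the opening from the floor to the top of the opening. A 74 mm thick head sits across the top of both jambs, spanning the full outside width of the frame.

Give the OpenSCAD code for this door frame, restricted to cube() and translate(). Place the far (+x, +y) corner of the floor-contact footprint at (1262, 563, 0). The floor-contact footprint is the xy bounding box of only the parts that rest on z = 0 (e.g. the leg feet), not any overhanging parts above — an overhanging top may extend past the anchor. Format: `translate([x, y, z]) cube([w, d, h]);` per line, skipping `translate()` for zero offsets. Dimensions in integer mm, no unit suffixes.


translate([134, 425, 0]) cube([100, 138, 2058]);
translate([1162, 425, 0]) cube([100, 138, 2058]);
translate([134, 425, 2058]) cube([1128, 138, 74]);


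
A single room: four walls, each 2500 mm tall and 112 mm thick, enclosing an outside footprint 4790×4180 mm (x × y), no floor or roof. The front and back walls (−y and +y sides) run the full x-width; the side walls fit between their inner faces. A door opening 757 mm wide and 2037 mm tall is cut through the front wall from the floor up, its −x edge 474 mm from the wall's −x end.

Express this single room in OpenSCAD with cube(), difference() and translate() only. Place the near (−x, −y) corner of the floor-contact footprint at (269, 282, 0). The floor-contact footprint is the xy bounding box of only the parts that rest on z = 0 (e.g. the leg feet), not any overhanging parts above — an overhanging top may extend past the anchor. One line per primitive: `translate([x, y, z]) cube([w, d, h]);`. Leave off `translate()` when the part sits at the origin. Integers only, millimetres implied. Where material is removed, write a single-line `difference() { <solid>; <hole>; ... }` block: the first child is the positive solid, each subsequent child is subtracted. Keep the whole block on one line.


difference() { translate([269, 282, 0]) cube([4790, 112, 2500]); translate([743, 282, 0]) cube([757, 112, 2037]); }
translate([269, 4350, 0]) cube([4790, 112, 2500]);
translate([269, 394, 0]) cube([112, 3956, 2500]);
translate([4947, 394, 0]) cube([112, 3956, 2500]);


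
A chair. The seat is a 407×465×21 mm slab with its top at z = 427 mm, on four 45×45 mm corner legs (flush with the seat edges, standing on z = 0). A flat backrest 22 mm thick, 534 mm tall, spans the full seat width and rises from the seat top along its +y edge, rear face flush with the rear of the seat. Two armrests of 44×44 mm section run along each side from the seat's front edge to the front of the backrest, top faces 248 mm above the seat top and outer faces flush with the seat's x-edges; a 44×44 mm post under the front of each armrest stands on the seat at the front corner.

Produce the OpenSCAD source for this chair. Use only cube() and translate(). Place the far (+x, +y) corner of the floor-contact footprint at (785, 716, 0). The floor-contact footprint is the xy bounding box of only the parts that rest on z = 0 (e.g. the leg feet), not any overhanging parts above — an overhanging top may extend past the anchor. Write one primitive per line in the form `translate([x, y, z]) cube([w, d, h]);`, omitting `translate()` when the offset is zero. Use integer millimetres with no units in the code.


// leg_h = 427 - 21 = 406
// arm post h = 248 - 44 = 204
translate([378, 251, 406]) cube([407, 465, 21]);
translate([378, 251, 0]) cube([45, 45, 406]);
translate([740, 251, 0]) cube([45, 45, 406]);
translate([378, 671, 0]) cube([45, 45, 406]);
translate([740, 671, 0]) cube([45, 45, 406]);
translate([378, 694, 427]) cube([407, 22, 534]);
translate([378, 251, 631]) cube([44, 443, 44]);
translate([741, 251, 631]) cube([44, 443, 44]);
translate([378, 251, 427]) cube([44, 44, 204]);
translate([741, 251, 427]) cube([44, 44, 204]);


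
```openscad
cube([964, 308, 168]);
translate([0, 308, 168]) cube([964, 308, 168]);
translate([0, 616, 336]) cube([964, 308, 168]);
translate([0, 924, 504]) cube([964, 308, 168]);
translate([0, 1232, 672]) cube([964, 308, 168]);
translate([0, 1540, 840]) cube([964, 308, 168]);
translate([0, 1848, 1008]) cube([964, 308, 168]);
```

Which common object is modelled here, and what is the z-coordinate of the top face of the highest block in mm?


A staircase. The total rise is 1176 mm.

7 identical blocks, each offset up and back from the previous — a staircase. Each step is 168 mm tall and there are 7 of them, so the total rise is 7 × 168 = 1176 mm.


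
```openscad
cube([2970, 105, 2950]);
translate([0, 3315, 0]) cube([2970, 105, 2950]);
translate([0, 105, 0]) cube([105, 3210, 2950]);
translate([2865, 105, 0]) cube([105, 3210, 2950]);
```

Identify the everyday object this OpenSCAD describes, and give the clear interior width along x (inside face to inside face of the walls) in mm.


A house (or room) frame. The interior width is 2760 mm.

Four 2950 mm walls enclosing a rectangle with no floor or roof — a room or house frame. Outside width is 2970 mm and wall thickness is 105 mm, so the interior width is 2970 − 2 × 105 = 2760 mm.


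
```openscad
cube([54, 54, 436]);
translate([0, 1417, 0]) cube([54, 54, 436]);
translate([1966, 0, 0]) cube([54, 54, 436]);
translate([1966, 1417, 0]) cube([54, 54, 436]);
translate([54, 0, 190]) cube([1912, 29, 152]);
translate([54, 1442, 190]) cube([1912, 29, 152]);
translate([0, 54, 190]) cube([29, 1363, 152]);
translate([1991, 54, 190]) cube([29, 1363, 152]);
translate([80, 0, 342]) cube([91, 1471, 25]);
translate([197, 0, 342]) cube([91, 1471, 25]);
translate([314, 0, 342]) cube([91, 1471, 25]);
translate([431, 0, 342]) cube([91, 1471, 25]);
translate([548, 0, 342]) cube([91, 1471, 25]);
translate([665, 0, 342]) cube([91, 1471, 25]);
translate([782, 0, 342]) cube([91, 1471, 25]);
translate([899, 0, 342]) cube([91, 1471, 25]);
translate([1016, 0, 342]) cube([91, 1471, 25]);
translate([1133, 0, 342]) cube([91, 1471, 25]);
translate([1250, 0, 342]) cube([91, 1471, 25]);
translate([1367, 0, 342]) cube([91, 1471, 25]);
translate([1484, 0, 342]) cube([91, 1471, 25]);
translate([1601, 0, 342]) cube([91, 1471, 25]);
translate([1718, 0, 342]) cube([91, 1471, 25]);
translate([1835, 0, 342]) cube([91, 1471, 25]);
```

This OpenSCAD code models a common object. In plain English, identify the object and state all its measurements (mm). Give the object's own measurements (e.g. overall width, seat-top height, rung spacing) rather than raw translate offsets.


A bed frame 2020 mm long (x) by 1471 mm wide (y). Four 54×54 mm corner posts, 436 mm tall, at the corners of the footprint. Four rails of 29 mm thickness and 152 mm height run between adjacent posts with their undersides at z = 190 mm, their outer faces flush with the outside of the frame (the two x-running rails run between the posts' inner faces; the two y-running rails run between the posts' inner faces). 16 slats, each 91 mm wide (x) and 25 mm thick, lie across the top of the two x-running rails, running the full 1471 mm width of the frame in y; along x they sit between the end posts with a 26 mm gap after the −x posts and between neighbouring slats, leaving 40 mm before the +x posts.


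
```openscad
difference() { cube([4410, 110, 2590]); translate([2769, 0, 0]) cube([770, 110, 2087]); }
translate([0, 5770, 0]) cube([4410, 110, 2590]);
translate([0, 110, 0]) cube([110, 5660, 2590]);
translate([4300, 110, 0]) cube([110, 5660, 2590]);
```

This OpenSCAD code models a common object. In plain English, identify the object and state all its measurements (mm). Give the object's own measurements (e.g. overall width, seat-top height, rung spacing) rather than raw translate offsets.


A single room: four walls, each 2590 mm tall and 110 mm thick, enclosing an outside footprint 4410×5880 mm (x × y), no floor or roof. The front and back walls (−y and +y sides) run the full x-width; the side walls fit between their inner faces. A door opening 770 mm wide and 2087 mm tall is cut through the front wall from the floor up, its −x edge 2769 mm from the wall's −x end.


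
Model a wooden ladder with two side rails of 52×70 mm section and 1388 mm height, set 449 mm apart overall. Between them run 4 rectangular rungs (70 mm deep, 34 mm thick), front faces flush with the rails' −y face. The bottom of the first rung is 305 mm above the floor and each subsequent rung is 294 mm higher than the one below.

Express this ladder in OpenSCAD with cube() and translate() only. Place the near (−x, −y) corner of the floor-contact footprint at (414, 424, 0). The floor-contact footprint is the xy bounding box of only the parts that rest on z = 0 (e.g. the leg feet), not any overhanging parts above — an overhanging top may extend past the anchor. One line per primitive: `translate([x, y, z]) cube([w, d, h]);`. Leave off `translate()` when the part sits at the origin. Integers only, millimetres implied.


translate([414, 424, 0]) cube([52, 70, 1388]);
translate([811, 424, 0]) cube([52, 70, 1388]);
translate([466, 424, 305]) cube([345, 70, 34]);
translate([466, 424, 599]) cube([345, 70, 34]);
translate([466, 424, 893]) cube([345, 70, 34]);
translate([466, 424, 1187]) cube([345, 70, 34]);


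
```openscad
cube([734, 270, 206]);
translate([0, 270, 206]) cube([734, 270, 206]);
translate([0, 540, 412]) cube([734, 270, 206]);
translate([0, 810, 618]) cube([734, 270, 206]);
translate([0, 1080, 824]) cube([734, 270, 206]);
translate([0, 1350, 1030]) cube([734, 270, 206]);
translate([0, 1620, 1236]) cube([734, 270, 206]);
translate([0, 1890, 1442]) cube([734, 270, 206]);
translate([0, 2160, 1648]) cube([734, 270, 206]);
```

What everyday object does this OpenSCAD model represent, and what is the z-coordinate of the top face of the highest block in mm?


A staircase. The total rise is 1854 mm.

9 identical blocks, each offset up and back from the previous — a staircase. Each step is 206 mm tall and there are 9 of them, so the total rise is 9 × 206 = 1854 mm.


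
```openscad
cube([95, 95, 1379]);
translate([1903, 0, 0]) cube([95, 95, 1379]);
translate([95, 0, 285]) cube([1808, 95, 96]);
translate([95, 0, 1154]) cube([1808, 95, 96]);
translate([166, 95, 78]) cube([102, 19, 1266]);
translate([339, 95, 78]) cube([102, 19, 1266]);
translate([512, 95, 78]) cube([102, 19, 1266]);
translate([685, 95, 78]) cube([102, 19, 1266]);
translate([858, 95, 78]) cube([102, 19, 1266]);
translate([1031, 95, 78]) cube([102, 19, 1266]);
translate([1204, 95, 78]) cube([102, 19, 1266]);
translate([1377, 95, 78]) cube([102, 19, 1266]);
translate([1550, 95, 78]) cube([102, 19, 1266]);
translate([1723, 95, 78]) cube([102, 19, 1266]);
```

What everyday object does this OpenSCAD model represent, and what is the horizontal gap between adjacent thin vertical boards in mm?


A fence section. The picket gap is 71 mm.

Two posts, two rails, 10 pickets — a fence section. Span 1808 mm holds 10 pickets of 102 mm with 11 equal gaps: ⌊(1808 − 10·102) / 11⌋ = 71 mm.


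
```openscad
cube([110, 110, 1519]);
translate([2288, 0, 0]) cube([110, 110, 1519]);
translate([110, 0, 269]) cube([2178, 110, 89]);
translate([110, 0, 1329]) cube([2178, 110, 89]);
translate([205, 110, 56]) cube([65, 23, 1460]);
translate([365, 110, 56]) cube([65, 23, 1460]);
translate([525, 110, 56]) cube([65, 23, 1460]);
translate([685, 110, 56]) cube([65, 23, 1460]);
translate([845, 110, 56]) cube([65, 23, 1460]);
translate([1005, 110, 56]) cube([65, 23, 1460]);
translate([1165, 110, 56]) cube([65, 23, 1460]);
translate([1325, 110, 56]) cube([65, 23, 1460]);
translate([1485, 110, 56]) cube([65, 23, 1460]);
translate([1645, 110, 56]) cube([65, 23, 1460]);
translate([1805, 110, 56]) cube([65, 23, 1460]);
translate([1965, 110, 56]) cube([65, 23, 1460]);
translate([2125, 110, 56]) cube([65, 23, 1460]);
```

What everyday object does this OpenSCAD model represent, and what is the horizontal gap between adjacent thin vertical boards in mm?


A fence section. The picket gap is 95 mm.

Two posts, two rails, 13 pickets — a fence section. Span 2178 mm holds 13 pickets of 65 mm with 14 equal gaps: ⌊(2178 − 13·65) / 14⌋ = 95 mm.


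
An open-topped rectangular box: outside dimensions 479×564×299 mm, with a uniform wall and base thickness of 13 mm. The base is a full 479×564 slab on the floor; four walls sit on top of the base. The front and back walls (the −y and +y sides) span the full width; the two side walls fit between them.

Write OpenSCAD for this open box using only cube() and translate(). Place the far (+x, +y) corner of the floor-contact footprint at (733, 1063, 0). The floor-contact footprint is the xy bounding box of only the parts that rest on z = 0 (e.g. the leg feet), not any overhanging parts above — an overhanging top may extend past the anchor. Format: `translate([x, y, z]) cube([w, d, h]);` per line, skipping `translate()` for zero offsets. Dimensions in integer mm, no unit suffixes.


translate([254, 499, 0]) cube([479, 564, 13]);
translate([254, 499, 13]) cube([479, 13, 286]);
translate([254, 1050, 13]) cube([479, 13, 286]);
translate([254, 512, 13]) cube([13, 538, 286]);
translate([720, 512, 13]) cube([13, 538, 286]);


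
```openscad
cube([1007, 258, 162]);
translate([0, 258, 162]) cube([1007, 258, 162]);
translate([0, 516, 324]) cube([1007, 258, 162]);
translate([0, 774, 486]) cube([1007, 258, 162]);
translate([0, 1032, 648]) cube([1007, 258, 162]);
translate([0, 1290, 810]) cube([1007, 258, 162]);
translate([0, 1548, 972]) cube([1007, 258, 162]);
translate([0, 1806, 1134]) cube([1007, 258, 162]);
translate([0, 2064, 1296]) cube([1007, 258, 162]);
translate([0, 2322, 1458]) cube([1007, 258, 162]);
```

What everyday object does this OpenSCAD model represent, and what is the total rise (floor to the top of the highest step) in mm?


A staircase. The total rise is 1620 mm.

10 identical blocks, each offset up and back from the previous — a staircase. Each step is 162 mm tall and there are 10 of them, so the total rise is 10 × 162 = 1620 mm.


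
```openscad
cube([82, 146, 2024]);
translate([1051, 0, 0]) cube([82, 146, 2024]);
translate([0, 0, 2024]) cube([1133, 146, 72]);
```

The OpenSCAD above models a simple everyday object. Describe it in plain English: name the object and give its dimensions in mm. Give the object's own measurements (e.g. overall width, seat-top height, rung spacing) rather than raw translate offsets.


A door frame. The clear opening is 969 mm wide and 2024 mm high. Two 82 mm wide jambs, 146 mm deep, stand either side of the opening from the floor to the top of the opening. A 72 mm thick head sits across the top of both jambs, spanning the full outside width of the frame.


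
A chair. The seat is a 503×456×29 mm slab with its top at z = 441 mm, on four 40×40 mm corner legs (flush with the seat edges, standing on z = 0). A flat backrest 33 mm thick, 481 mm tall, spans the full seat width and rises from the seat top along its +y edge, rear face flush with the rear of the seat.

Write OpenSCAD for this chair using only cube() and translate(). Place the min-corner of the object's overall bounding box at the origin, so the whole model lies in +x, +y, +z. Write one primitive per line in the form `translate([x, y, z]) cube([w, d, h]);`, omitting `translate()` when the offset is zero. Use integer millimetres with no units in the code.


translate([0, 0, 412]) cube([503, 456, 29]);
cube([40, 40, 412]);
translate([463, 0, 0]) cube([40, 40, 412]);
translate([0, 416, 0]) cube([40, 40, 412]);
translate([463, 416, 0]) cube([40, 40, 412]);
translate([0, 423, 441]) cube([503, 33, 481]);


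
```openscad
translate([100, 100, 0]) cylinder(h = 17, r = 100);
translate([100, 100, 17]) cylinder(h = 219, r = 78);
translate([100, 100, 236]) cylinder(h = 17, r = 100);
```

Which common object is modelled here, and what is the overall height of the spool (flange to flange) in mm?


A spool. The overall height is 253 mm.

Three coaxial cylinders, large–small–large — a spool. Two 17 mm flanges and a 219 mm core give 17 + 219 + 17 = 253 mm.


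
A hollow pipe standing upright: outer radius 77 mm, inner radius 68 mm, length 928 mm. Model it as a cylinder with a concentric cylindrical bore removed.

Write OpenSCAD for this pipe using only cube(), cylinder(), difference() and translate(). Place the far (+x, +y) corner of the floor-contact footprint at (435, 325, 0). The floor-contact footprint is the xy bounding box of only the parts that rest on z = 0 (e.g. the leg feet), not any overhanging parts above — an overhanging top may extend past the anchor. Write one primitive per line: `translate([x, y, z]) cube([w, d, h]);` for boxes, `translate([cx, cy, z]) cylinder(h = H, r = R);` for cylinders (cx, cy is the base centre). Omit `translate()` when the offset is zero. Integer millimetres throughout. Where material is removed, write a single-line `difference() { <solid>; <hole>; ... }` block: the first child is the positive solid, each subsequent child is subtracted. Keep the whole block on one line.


difference() { translate([358, 248, 0]) cylinder(h = 928, r = 77); translate([358, 248, 0]) cylinder(h = 928, r = 68); }


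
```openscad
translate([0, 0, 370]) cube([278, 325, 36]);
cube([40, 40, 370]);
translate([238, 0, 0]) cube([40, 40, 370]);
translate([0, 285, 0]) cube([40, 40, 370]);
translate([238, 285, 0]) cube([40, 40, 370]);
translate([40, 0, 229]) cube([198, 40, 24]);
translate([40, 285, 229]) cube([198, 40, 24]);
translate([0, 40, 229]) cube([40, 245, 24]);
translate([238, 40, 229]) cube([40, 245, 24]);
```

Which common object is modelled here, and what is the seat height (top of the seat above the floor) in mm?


A stool. The seat height is 406 mm.

A 278×325×36 slab at z = 370 on four corner posts — a stool. The seat top is 370 + 36 = 406 mm.


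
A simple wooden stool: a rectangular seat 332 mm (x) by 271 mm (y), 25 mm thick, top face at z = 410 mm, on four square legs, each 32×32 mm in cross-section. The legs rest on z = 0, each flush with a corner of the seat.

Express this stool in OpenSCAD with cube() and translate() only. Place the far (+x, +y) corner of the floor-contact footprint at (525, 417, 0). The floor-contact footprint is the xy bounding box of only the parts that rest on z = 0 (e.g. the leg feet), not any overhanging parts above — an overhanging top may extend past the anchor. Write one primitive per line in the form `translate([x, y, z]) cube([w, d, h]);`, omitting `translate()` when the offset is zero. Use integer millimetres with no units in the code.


translate([193, 146, 385]) cube([332, 271, 25]);
translate([193, 146, 0]) cube([32, 32, 385]);
translate([493, 146, 0]) cube([32, 32, 385]);
translate([193, 385, 0]) cube([32, 32, 385]);
translate([493, 385, 0]) cube([32, 32, 385]);


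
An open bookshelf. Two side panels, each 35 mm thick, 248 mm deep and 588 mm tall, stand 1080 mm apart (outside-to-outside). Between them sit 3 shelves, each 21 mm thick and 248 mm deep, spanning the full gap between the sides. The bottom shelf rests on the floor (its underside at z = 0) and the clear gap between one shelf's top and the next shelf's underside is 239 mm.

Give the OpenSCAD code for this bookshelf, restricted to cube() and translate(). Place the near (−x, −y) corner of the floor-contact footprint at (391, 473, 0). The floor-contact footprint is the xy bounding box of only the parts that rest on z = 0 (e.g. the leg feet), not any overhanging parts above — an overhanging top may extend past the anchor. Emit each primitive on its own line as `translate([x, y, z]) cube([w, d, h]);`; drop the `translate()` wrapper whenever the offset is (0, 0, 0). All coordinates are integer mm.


translate([391, 473, 0]) cube([35, 248, 588]);
translate([1436, 473, 0]) cube([35, 248, 588]);
translate([426, 473, 0]) cube([1010, 248, 21]);
translate([426, 473, 260]) cube([1010, 248, 21]);
translate([426, 473, 520]) cube([1010, 248, 21]);


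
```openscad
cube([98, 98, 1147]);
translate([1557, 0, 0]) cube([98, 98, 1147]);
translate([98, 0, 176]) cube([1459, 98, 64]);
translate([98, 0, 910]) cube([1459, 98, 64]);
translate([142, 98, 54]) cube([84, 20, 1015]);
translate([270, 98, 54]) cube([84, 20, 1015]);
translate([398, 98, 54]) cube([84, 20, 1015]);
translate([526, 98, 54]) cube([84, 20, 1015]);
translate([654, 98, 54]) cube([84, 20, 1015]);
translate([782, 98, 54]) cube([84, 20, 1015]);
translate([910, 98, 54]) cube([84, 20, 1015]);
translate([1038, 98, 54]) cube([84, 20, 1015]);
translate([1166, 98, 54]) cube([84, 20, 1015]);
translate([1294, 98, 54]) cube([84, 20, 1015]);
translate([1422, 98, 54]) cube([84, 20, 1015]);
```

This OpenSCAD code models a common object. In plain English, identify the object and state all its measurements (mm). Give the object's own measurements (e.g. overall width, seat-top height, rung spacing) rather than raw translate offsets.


A fence section. Two 98×98 mm posts, 1147 mm tall, stand on the floor with a clear span of 1459 mm between their inner faces. Two horizontal rails of 98×64 mm section span the gap between the posts with their undersides at z = 176 mm and z = 910 mm, flush with the posts' −y face. 11 pickets, each 84 mm wide, 20 mm thick and 1015 mm tall, are fixed to the +y face of the rails with their bottoms at z = 54 mm, spaced across the span with a 44 mm gap after the −x post and between neighbouring pickets, with 51 mm left before the +x post.


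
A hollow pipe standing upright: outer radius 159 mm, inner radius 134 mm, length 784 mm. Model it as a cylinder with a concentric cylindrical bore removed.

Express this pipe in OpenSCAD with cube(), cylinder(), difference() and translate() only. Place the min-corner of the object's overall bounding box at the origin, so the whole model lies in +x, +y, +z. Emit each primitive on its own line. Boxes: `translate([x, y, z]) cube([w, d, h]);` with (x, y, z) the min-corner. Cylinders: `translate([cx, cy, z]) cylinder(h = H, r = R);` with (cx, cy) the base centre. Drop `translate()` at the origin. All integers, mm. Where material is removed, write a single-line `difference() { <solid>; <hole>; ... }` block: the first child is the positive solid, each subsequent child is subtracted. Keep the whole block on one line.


difference() { translate([159, 159, 0]) cylinder(h = 784, r = 159); translate([159, 159, 0]) cylinder(h = 784, r = 134); }


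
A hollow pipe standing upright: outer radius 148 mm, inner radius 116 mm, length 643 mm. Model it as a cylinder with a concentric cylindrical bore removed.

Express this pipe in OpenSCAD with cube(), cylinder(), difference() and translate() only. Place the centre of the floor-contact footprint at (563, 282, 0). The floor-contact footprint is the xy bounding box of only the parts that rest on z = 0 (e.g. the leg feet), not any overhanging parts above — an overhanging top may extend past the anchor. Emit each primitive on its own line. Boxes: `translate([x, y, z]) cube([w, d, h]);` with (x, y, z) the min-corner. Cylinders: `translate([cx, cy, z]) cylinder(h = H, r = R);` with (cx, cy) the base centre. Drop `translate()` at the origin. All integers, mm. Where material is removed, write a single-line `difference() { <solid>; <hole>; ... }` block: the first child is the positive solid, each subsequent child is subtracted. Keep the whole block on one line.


difference() { translate([563, 282, 0]) cylinder(h = 643, r = 148); translate([563, 282, 0]) cylinder(h = 643, r = 116); }


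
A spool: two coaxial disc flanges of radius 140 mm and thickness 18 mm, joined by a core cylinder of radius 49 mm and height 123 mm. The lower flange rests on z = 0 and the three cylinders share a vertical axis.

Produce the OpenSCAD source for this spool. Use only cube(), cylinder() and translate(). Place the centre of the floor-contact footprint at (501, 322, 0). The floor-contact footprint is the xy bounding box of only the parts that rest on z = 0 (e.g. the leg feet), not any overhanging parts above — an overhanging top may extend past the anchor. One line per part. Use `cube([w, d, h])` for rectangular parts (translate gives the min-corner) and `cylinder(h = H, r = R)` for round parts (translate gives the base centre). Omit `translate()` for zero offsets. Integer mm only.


translate([501, 322, 0]) cylinder(h = 18, r = 140);
translate([501, 322, 18]) cylinder(h = 123, r = 49);
translate([501, 322, 141]) cylinder(h = 18, r = 140);


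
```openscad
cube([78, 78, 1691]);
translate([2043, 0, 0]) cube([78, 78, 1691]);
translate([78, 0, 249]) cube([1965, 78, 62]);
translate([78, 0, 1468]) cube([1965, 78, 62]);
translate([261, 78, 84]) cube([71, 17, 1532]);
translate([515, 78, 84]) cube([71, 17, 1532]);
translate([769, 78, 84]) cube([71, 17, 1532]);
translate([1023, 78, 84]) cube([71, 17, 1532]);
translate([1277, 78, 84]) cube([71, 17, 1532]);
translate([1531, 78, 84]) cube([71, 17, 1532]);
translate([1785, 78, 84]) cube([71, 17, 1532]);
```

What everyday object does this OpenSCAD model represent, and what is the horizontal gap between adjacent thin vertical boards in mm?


A fence section. The picket gap is 183 mm.

Two posts, two rails, 7 pickets — a fence section. Span 1965 mm holds 7 pickets of 71 mm with 8 equal gaps: ⌊(1965 − 7·71) / 8⌋ = 183 mm.


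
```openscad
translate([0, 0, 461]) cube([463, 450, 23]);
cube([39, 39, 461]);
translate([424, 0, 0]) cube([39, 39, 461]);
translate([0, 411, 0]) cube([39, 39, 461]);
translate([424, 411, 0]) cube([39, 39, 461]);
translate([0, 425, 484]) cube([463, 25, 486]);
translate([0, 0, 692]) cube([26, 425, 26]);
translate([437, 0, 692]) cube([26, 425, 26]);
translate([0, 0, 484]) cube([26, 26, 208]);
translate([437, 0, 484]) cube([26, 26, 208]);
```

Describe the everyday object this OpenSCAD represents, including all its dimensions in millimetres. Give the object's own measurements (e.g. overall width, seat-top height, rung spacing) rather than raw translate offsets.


A chair. The seat is a 463×450×23 mm slab with its top at z = 484 mm, on four 39×39 mm corner legs (flush with the seat edges, standing on z = 0). A flat backrest 25 mm thick, 486 mm tall, spans the full seat width and rises from the seat top along its +y edge, rear face flush with the rear of the seat. Two armrests of 26×26 mm section run along each side from the seat's front edge to the front of the backrest, top faces 234 mm above the seat top and outer faces flush with the seat's x-edges; a 26×26 mm post under the front of each armrest stands on the seat at the front corner.


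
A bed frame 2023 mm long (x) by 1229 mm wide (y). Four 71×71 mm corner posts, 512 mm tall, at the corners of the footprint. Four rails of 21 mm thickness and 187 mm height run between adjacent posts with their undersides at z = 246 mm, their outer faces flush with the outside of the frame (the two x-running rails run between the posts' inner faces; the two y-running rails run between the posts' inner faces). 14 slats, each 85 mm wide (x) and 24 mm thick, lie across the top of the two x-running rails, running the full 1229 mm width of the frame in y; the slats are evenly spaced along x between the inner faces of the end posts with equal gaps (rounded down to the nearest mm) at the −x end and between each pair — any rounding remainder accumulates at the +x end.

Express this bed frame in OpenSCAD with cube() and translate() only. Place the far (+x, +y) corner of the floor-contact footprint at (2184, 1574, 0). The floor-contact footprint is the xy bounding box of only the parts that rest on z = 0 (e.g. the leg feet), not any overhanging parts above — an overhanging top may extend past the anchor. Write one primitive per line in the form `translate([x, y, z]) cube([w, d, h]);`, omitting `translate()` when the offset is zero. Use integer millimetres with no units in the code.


translate([161, 345, 0]) cube([71, 71, 512]);
translate([161, 1503, 0]) cube([71, 71, 512]);
translate([2113, 345, 0]) cube([71, 71, 512]);
translate([2113, 1503, 0]) cube([71, 71, 512]);
translate([232, 345, 246]) cube([1881, 21, 187]);
translate([232, 1553, 246]) cube([1881, 21, 187]);
translate([161, 416, 246]) cube([21, 1087, 187]);
translate([2163, 416, 246]) cube([21, 1087, 187]);
translate([278, 345, 433]) cube([85, 1229, 24]);
translate([409, 345, 433]) cube([85, 1229, 24]);
translate([540, 345, 433]) cube([85, 1229, 24]);
translate([671, 345, 433]) cube([85, 1229, 24]);
translate([802, 345, 433]) cube([85, 1229, 24]);
translate([933, 345, 433]) cube([85, 1229, 24]);
translate([1064, 345, 433]) cube([85, 1229, 24]);
translate([1195, 345, 433]) cube([85, 1229, 24]);
translate([1326, 345, 433]) cube([85, 1229, 24]);
translate([1457, 345, 433]) cube([85, 1229, 24]);
translate([1588, 345, 433]) cube([85, 1229, 24]);
translate([1719, 345, 433]) cube([85, 1229, 24]);
translate([1850, 345, 433]) cube([85, 1229, 24]);
translate([1981, 345, 433]) cube([85, 1229, 24]);


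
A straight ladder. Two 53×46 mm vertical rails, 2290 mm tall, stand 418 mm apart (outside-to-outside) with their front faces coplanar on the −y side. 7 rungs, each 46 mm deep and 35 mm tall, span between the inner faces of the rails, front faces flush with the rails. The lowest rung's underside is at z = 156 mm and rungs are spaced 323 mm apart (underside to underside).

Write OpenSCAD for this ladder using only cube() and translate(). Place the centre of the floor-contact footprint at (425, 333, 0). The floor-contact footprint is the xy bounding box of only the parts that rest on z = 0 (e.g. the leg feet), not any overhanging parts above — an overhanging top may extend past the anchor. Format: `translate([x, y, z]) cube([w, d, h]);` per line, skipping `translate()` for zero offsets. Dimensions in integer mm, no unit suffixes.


translate([216, 310, 0]) cube([53, 46, 2290]);
translate([581, 310, 0]) cube([53, 46, 2290]);
translate([269, 310, 156]) cube([312, 46, 35]);
translate([269, 310, 479]) cube([312, 46, 35]);
translate([269, 310, 802]) cube([312, 46, 35]);
translate([269, 310, 1125]) cube([312, 46, 35]);
translate([269, 310, 1448]) cube([312, 46, 35]);
translate([269, 310, 1771]) cube([312, 46, 35]);
translate([269, 310, 2094]) cube([312, 46, 35]);


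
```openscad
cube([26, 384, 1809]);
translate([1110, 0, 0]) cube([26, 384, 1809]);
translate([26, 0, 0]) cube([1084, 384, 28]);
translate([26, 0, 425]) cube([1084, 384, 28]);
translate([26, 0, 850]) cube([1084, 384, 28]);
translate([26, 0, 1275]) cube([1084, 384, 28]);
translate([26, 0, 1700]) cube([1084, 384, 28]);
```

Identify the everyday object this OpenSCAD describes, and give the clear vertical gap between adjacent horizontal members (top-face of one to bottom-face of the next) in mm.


A bookshelf. The clear shelf gap is 397 mm.

Two tall side panels with 5 horizontal boards between them — a bookshelf. The first two shelf undersides are at z = 0 and z = 425; with shelf thickness 28, the clear gap is 425 − 0 − 28 = 397 mm.


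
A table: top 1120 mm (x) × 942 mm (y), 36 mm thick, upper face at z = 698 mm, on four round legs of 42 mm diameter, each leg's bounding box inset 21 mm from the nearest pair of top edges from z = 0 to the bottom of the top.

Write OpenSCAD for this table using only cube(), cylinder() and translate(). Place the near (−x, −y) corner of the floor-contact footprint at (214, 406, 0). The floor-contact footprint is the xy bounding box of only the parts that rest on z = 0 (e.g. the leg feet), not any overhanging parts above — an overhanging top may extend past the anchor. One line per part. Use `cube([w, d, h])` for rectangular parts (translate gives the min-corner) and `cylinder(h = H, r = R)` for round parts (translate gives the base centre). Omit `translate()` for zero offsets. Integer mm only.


// leg_h = 698 - 36 = 662
translate([193, 385, 662]) cube([1120, 942, 36]);
translate([235, 427, 0]) cylinder(h = 662, r = 21);
translate([1271, 427, 0]) cylinder(h = 662, r = 21);
translate([235, 1285, 0]) cylinder(h = 662, r = 21);
translate([1271, 1285, 0]) cylinder(h = 662, r = 21);


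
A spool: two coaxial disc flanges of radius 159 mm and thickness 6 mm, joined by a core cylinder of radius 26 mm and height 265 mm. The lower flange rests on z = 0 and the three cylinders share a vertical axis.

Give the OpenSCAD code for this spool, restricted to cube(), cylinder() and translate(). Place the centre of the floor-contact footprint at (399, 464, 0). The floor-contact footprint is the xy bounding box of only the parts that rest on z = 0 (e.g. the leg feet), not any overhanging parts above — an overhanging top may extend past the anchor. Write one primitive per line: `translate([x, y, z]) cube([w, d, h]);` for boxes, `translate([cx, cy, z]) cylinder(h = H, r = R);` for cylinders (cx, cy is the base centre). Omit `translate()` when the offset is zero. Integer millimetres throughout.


translate([399, 464, 0]) cylinder(h = 6, r = 159);
translate([399, 464, 6]) cylinder(h = 265, r = 26);
translate([399, 464, 271]) cylinder(h = 6, r = 159);


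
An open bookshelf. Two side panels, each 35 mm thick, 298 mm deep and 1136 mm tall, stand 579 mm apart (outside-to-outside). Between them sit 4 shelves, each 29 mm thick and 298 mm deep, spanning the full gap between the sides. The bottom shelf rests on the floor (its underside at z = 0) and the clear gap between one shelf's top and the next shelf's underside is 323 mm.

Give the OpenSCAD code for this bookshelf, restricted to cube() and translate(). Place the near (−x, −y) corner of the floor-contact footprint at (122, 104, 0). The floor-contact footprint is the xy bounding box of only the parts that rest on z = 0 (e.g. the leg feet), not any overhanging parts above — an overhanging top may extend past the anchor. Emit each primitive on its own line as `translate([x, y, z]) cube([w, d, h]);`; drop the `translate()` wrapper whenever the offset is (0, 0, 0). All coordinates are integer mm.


translate([122, 104, 0]) cube([35, 298, 1136]);
translate([666, 104, 0]) cube([35, 298, 1136]);
translate([157, 104, 0]) cube([509, 298, 29]);
translate([157, 104, 352]) cube([509, 298, 29]);
translate([157, 104, 704]) cube([509, 298, 29]);
translate([157, 104, 1056]) cube([509, 298, 29]);


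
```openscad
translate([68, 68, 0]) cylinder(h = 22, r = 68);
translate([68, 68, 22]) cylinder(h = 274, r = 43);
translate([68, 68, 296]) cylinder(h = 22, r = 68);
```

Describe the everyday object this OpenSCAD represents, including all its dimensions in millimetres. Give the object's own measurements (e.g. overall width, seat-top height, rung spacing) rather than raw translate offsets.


A spool: two coaxial disc flanges of radius 68 mm and thickness 22 mm, joined by a core cylinder of radius 43 mm and height 274 mm. The lower flange rests on z = 0 and the three cylinders share a vertical axis.
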